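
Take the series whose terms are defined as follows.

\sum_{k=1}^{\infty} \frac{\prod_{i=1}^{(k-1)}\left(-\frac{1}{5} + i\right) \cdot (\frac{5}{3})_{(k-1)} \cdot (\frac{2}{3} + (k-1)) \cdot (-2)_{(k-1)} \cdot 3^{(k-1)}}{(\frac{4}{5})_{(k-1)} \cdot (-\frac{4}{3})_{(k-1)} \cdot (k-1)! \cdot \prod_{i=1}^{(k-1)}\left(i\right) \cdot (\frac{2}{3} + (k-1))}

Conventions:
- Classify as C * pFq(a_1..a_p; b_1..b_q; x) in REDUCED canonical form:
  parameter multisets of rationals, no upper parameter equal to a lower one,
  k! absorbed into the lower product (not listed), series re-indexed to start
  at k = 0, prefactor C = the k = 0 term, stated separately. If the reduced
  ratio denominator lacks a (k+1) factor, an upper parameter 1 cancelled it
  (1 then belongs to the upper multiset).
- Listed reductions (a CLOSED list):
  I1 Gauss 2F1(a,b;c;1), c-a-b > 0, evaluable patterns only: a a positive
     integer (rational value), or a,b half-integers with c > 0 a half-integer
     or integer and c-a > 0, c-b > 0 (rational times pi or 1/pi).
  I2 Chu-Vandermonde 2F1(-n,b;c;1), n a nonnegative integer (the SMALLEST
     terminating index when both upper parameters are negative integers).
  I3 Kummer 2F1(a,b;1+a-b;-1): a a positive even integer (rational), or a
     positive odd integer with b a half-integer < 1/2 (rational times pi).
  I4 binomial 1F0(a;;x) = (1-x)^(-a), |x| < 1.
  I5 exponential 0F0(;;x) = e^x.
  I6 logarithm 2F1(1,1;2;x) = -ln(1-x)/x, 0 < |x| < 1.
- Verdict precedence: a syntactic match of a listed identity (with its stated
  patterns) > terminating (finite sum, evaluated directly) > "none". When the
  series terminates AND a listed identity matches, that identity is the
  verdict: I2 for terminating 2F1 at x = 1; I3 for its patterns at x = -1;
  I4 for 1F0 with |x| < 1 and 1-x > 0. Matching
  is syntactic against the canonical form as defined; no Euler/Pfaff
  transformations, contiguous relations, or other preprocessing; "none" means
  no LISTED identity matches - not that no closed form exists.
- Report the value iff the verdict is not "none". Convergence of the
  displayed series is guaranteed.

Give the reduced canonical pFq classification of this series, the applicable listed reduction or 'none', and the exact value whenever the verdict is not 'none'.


Canonical form: C = 1 times 2F2 with upper {-2, \frac{5}{3}}, lower {-\frac{4}{3}, 1}, x = 3. Verdict: terminating at k = 2: the factor (-2)_k kills every later term; summing the 3 survivors is exact. Exact value: \frac{107}{2}.

First insight: t_0 being 1, striking the common factor k + 2/3 reduces the term (C = 1, x = 3).
Step ratio: r(k) = 3 * (k-2) (k+\frac{5}{3}) / [(k-\frac{4}{3}) (k+1) (k+1)] - rational in k, leading ratio 3; with t_0 = 1, classification follows.


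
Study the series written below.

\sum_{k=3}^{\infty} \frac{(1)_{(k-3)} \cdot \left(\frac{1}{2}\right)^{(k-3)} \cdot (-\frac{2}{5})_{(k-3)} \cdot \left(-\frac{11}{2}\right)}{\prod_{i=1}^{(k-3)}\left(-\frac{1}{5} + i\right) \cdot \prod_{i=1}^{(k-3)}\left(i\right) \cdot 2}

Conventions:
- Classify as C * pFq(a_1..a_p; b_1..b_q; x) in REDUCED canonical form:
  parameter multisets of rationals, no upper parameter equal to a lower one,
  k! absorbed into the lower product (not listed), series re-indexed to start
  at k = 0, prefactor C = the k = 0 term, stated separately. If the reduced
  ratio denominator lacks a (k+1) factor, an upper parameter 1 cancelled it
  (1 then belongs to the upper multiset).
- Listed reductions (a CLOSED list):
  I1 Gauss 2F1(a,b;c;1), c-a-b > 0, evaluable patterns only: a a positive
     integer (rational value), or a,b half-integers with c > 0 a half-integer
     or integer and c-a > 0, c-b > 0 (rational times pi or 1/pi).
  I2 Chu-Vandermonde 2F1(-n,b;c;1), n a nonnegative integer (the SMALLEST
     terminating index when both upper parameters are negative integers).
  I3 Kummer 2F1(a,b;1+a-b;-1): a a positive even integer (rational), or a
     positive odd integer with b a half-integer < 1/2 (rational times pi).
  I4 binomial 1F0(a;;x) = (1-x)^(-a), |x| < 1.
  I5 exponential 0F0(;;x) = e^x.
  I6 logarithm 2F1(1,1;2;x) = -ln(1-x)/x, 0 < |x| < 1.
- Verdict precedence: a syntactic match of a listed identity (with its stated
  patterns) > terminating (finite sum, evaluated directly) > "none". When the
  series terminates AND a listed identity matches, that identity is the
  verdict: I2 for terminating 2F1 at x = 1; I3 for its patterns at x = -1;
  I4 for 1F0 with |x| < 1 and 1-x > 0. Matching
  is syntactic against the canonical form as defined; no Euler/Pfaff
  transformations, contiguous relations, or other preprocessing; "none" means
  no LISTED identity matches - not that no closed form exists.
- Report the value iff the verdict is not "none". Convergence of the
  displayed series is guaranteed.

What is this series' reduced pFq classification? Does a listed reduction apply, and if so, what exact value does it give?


x = \frac{1}{2} here; the reduced form reads 2F1, upper {-\frac{2}{5}, 1}, lower {\frac{4}{5}}, C = -\frac{11}{4}. Verdict: none (x = \frac{1}{2}): each listed identity misses the multisets {-\frac{2}{5}, 1} ; {\frac{4}{5}}.

The tell: with t_0 = -\frac{11}{4}, the constant factors (prefactor -11/4) combine into one prefactor.
Term ratio: r(k) = \frac{1}{2} * (k-\frac{2}{5}) (k+1) / [(k+\frac{4}{5}) (k+1)] - rational in k. x = \frac{1}{2}; t_0 = -\frac{11}{4}; negate the roots.


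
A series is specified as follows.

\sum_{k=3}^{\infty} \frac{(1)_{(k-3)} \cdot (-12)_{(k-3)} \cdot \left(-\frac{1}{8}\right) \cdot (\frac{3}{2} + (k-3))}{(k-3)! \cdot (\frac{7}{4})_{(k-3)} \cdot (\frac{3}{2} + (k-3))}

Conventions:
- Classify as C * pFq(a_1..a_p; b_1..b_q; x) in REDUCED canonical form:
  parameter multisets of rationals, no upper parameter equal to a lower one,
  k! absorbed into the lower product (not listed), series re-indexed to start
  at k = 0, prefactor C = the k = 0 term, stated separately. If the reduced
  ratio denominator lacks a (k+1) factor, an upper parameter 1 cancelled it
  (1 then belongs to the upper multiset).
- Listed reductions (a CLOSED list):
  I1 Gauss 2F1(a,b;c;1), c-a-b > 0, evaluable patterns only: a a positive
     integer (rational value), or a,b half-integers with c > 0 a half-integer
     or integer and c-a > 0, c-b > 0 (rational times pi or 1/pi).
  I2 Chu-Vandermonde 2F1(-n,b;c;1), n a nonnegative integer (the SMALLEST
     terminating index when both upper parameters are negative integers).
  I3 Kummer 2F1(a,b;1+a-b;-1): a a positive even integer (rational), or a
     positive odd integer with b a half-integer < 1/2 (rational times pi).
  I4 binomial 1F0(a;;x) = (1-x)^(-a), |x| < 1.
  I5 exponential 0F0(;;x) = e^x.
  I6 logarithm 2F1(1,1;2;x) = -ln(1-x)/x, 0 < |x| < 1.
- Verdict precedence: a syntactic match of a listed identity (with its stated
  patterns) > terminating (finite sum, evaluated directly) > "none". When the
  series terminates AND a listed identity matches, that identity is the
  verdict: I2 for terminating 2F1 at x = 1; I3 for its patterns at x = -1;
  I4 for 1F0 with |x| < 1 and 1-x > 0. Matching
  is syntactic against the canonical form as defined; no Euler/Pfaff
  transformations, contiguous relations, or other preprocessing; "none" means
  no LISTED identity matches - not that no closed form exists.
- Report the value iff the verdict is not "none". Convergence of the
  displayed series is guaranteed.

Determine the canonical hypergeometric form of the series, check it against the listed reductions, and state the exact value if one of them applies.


Key step: x = 1 and striking the common factor k + 3/2 reduces the term (C = -1/8).
Ratio: r(k) = 1 * (k-12) (k+1) / [(k+\frac{7}{4}) (k+1)] - poly over poly, x = 1 from leading terms; C = -\frac{1}{8} at k = 0.

The series (x = 1) is 2F1: upper {-12, 1}, lower {\frac{7}{4}}, prefactor -\frac{1}{8}. Verdict: this is Chu-Vandermonde (I2) (terminating 2F1 at x = 1 with n = 12, b = 1, c = \frac{7}{4}). Hence: -\frac{1}{136}.


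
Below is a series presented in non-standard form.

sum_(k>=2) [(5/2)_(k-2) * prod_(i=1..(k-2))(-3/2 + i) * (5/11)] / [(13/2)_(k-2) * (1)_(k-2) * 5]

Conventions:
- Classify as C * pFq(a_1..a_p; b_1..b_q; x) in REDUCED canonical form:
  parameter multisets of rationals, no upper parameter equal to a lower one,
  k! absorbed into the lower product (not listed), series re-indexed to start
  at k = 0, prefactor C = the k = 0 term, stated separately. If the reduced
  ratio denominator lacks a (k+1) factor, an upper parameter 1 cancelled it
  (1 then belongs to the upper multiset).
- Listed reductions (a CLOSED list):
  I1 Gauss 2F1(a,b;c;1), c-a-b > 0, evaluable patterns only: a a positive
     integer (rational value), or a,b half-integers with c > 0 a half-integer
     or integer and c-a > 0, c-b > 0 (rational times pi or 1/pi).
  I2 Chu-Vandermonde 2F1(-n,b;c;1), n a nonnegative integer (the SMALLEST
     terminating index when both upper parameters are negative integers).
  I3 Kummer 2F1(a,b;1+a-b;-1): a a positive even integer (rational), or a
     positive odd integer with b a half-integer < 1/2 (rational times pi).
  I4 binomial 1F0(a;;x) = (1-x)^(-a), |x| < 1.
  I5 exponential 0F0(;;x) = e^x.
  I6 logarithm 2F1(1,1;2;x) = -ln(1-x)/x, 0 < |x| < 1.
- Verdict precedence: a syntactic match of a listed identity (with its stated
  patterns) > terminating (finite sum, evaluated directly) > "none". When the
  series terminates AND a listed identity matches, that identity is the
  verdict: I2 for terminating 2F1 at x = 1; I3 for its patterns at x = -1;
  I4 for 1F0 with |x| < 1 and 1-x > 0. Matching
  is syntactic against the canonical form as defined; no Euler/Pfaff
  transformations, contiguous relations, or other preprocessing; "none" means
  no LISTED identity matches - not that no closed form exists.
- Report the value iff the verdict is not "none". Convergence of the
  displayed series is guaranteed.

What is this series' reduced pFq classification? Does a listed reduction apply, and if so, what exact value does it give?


This is 1/11 * 2F1(-1/2, 5/2; 13/2; 1) in reduced canonical form. Verdict at x = 1: Gauss's theorem I1 (half-integer case) matches (x = 1; upper {-1/2, 5/2} half-integers, c = 13/2 in the evaluable pattern). Hence: (735/32768) * pi.

Key observation: with t_0 = 1/11, the running product (C = 1/11, x = 1) telescopes to a rising factorial.
Adjacent-term ratio: r(k) = 1 * (k-1/2) (k+5/2) / [(k+13/2) (k+1)] - rational in k. x = 1; t_0 = 1/11; negate the roots.


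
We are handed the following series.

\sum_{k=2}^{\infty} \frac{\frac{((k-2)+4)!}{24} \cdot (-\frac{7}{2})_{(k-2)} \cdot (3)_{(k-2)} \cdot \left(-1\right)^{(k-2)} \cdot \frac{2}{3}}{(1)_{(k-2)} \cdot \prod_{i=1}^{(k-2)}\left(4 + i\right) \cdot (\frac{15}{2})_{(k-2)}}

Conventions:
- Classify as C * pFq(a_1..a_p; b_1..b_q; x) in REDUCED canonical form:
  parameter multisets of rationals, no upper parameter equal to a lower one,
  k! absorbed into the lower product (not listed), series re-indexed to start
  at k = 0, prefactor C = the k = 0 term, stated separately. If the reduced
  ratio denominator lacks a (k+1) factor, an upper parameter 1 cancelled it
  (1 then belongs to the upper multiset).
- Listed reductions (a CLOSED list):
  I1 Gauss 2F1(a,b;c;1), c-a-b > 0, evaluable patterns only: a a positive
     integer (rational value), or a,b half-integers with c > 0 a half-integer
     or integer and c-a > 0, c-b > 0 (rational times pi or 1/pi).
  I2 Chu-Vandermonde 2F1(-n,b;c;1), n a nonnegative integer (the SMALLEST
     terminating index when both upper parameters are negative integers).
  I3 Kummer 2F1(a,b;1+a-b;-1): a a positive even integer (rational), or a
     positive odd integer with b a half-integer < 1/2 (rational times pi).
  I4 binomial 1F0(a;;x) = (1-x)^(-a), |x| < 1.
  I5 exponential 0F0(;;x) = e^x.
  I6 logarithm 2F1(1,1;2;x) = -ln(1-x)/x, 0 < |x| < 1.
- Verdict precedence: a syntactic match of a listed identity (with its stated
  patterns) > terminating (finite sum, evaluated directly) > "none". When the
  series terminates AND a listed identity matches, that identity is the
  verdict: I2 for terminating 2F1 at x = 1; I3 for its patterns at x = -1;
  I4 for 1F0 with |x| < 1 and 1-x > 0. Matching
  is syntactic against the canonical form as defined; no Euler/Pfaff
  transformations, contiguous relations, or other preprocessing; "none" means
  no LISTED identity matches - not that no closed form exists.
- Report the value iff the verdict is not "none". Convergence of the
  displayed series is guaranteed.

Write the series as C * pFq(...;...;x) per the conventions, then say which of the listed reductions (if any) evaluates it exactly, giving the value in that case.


Prefactor \frac{2}{3}, argument -1: 2F1 with upper {-\frac{7}{2}, 3} over lower {\frac{15}{2}}. Verdict: this is Kummer (I3) (x = -1; c = \frac{15}{2} equals 1+a-b for upper {-\frac{7}{2}, 3}: listed pattern). Value: \frac{3003}{4096} \cdot \pi.

Key observation: with t_0 = \frac{2}{3}, the parameter 5 appears in both the upper and lower lists and cancels.
Step ratio: r(k) = -1 * (k-\frac{7}{2}) (k+3) / [(k+\frac{15}{2}) (k+1)] - poly over poly, x = -1 from leading terms; C = \frac{2}{3} at k = 0.


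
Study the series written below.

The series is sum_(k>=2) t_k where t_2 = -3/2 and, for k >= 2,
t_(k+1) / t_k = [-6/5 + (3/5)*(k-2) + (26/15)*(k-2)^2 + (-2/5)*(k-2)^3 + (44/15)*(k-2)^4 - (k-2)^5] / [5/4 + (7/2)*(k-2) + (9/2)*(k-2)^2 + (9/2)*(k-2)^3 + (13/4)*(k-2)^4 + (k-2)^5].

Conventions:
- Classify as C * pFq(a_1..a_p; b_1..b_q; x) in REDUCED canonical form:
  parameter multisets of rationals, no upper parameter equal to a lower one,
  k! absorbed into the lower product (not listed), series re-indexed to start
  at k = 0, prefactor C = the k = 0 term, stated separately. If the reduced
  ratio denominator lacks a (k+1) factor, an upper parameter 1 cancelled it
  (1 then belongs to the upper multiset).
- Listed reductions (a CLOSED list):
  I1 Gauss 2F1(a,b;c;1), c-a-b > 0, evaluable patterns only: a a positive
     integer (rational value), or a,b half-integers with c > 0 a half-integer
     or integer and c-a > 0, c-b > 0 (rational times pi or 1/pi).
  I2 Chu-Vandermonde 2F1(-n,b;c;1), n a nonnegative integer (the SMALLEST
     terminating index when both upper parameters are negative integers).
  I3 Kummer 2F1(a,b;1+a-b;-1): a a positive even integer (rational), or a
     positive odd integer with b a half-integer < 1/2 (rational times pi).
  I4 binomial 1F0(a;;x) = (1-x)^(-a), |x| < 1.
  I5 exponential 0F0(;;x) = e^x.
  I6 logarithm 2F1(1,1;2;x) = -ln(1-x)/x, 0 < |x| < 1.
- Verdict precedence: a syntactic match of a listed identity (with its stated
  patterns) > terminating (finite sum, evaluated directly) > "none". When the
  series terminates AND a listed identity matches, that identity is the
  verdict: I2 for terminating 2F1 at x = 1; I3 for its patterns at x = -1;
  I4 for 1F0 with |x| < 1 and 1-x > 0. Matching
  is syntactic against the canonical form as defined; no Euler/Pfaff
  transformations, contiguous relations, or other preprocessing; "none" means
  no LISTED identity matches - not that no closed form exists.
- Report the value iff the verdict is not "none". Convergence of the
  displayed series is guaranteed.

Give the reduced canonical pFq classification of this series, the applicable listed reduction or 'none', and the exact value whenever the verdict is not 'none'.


Prefactor -3/2, argument -1: 3F2 with upper {-3, -3/5, 2/3} over lower {1, 5/4}. Verdict: terminating (-3 upstairs). 4 nonzero terms in all; added directly. Value: 47533/263250.

First insight: x = (-1) and roots of the ratio polynomials (C = -3/2, x = -1) are the negated parameters.
Ratio: r(k) = (-1) * (k-3) (k-3/5) (k+2/3) / [(k+1) (k+5/4) (k+1)] ; factor over Q: parameters, x = (-1), and C = -3/2.


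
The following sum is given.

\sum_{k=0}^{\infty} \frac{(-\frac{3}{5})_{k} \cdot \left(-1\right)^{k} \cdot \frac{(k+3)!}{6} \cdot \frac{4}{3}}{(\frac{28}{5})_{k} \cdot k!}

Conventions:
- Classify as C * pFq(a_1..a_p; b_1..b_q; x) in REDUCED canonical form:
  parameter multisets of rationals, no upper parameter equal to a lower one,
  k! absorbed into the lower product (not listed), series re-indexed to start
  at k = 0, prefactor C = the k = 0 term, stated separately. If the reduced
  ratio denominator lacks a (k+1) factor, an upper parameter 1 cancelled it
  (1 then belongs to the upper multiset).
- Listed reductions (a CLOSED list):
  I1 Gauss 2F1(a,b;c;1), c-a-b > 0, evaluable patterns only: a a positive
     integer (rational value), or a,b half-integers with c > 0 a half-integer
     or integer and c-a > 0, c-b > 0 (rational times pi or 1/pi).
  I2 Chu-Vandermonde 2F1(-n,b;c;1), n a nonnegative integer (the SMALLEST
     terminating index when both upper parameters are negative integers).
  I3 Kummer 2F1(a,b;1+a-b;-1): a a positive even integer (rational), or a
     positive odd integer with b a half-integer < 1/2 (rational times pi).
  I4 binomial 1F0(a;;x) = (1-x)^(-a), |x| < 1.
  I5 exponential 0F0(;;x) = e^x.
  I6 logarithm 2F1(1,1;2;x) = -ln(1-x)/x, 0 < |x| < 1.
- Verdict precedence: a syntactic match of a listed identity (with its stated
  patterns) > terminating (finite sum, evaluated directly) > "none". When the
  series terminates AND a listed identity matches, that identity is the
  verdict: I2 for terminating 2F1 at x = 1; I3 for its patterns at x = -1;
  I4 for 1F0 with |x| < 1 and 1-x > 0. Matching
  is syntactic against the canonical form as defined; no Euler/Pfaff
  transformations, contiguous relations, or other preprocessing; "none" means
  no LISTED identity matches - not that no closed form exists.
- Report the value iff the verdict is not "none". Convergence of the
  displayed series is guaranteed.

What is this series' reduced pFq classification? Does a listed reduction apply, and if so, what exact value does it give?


The series (x = -1) is 2F1: upper {-\frac{3}{5}, 4}, lower {\frac{28}{5}}, prefactor \frac{4}{3}. Verdict at x = -1: Kummer's theorem (I3) matches (x = -1; c = \frac{28}{5} equals 1+a-b for upper {-\frac{3}{5}, 4}: listed pattern). Value: \frac{46}{25}.

Structural cue: with t_0 = \frac{4}{3}, the factorial ratio (C = 4/3, x = -1) (k+a-1)!/(a-1)! is a rising factorial (a)_k.
Term ratio: r(k) = -1 * (k-\frac{3}{5}) (k+4) / [(k+\frac{28}{5}) (k+1)] - rational; roots negated = parameters, x = -1, C = \frac{4}{3}.


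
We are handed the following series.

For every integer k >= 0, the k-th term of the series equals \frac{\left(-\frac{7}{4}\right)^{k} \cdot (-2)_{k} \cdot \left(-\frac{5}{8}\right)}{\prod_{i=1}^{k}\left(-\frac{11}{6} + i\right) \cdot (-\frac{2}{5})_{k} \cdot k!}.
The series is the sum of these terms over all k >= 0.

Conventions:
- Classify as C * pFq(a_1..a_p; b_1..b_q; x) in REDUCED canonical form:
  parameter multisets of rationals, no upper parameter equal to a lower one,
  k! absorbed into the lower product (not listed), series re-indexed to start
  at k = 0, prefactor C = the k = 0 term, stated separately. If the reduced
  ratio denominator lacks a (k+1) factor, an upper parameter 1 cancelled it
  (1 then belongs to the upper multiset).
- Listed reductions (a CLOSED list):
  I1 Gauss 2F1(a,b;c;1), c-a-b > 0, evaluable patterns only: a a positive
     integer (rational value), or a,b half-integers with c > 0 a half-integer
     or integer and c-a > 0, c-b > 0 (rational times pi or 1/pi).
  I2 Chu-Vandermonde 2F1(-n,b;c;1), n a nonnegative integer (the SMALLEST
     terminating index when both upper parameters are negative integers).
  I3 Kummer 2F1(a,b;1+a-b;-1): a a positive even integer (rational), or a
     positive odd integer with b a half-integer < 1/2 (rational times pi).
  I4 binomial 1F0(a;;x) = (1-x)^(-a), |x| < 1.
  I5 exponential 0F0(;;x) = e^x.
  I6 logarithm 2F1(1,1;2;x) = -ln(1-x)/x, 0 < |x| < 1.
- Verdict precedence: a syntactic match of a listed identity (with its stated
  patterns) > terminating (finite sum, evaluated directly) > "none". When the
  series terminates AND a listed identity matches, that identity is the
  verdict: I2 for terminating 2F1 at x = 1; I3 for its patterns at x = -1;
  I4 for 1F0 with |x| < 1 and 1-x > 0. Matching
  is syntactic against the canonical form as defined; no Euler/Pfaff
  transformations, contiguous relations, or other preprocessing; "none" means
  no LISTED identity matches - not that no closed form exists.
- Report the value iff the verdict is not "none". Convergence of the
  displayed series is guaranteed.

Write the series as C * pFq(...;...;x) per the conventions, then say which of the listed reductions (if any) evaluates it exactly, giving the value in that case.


Canonical form: C = -\frac{5}{8} times 1F2 with upper {-2}, lower {-\frac{5}{6}, -\frac{2}{5}}, x = -\frac{7}{4}. Verdict: terminating. (-2)_k vanishes past k = 2, leaving a 3-term sum, computed directly. Hence: -\frac{4135}{64}.

Structural cue: x = -\frac{7}{4} and the lower running product (C = -5/8, x = -7/4) is a rising factorial.
Consecutive-term ratio: r(k) = -\frac{7}{4} * (k-2) / [(k-\frac{5}{6}) (k-\frac{2}{5}) (k+1)] - rational in k, leading ratio -\frac{7}{4}; with t_0 = -\frac{5}{8}, classification follows.


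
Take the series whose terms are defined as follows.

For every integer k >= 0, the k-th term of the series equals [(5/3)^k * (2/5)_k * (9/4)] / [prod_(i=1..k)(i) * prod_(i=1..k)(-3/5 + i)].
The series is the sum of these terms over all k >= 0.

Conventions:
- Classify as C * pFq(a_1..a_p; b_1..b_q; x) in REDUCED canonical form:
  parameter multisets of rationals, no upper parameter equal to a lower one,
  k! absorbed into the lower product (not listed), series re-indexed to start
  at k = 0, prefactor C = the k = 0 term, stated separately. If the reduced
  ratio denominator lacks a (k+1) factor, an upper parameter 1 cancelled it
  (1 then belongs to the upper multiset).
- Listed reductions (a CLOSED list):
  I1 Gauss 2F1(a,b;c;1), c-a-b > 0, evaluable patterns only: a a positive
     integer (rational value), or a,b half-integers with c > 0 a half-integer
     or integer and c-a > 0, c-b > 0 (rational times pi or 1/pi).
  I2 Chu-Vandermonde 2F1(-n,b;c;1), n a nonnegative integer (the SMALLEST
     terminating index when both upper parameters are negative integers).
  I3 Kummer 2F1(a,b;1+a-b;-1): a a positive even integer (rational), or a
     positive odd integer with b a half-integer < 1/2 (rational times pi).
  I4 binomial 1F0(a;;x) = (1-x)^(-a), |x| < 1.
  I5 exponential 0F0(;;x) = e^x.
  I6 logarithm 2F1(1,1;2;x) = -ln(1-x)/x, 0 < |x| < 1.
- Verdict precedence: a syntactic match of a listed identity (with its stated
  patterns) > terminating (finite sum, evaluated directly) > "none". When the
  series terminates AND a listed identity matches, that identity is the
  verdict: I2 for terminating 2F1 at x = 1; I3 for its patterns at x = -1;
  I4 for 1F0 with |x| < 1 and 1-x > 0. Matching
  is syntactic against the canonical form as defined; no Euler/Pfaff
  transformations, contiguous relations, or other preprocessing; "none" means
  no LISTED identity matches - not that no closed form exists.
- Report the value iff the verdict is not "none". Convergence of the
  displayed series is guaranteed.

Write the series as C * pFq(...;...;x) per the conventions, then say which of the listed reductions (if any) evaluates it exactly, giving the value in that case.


The tell: from the first term 9/4: the lower running product (C = 9/4, x = 5/3) is a rising factorial.
Ratio: r(k) = (5/3) * 1 / [(k+1)] ; factor over Q: parameters, x = (5/3), and C = 9/4.

At argument 5/3: a 0F0 with upper {-}, lower {-}, scaled by C = 9/4. Verdict (x = 5/3): exponential (I5) applies (the 0F0 exponential series at x = 5/3). Hence: (9/4) * e^(5/3).


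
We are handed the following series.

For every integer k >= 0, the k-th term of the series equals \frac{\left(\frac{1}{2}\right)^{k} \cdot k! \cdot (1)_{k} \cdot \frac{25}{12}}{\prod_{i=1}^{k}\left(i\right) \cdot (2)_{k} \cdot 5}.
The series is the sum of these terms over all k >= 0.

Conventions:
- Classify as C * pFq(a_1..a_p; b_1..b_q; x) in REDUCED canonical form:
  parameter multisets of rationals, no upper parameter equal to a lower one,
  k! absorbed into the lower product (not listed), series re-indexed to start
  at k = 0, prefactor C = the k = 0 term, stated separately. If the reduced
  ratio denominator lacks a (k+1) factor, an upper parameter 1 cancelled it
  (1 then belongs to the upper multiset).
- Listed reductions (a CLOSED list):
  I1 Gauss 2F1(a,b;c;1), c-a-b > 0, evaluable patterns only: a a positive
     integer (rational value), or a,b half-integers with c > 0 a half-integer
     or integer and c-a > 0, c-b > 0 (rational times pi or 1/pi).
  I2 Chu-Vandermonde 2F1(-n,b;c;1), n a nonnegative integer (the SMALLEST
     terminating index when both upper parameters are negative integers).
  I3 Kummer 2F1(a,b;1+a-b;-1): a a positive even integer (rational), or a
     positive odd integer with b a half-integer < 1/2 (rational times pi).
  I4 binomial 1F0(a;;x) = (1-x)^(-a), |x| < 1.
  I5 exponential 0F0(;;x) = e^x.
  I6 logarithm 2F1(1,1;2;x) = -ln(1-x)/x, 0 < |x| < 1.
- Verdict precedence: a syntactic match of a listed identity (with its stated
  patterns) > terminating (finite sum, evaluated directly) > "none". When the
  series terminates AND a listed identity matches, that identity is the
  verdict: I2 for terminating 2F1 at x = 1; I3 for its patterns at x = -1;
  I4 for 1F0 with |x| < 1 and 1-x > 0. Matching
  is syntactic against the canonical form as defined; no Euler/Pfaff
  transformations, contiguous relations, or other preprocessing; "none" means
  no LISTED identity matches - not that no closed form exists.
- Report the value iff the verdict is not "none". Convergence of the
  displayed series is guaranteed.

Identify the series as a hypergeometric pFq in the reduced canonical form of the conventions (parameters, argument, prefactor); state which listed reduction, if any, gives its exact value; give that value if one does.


Key step: t_0 = \frac{5}{12} here, and the factorial ratio (prefactor 5/12) (k+a-1)!/(a-1)! is a rising factorial (a)_k.
Consecutive-term ratio: r(k) = \frac{1}{2} * (k+1) (k+1) / [(k+2) (k+1)] - rational in k. x = \frac{1}{2}; t_0 = \frac{5}{12}; negate the roots.

With C = \frac{5}{12}: the canonical form is 2F1(1, 1; 2; \frac{1}{2}). Verdict: logarithm (I6) applies (the logarithm: parameters (1,1;2), x = \frac{1}{2}). Hence: \left(-\frac{5}{6}\right) \cdot \ln\left(\frac{1}{2}\right).


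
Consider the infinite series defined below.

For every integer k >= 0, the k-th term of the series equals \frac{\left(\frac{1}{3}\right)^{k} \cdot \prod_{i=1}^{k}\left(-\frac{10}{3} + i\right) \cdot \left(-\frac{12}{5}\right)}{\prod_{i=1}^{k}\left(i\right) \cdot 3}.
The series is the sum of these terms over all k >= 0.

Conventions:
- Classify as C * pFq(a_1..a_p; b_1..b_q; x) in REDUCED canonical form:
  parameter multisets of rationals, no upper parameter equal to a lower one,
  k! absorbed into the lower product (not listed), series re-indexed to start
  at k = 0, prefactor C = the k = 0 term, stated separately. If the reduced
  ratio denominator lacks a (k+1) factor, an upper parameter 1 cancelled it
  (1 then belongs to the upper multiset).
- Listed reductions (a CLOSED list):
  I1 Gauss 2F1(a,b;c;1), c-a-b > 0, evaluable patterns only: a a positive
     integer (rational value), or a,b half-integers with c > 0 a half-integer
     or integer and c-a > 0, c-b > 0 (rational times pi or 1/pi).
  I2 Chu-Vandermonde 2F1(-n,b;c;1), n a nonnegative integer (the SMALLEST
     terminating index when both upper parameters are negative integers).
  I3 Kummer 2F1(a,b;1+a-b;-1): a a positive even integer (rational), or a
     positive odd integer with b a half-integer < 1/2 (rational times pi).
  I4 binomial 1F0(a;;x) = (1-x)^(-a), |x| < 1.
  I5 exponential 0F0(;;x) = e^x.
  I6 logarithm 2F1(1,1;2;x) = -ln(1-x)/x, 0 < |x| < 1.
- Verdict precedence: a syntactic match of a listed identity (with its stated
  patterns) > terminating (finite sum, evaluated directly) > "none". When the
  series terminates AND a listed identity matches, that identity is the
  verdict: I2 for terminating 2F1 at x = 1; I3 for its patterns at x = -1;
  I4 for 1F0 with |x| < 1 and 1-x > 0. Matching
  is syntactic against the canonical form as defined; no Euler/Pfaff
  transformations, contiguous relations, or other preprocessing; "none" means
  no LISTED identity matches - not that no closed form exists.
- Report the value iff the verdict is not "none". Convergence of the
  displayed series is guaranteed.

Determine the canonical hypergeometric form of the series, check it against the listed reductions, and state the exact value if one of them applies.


The series (x = \frac{1}{3}) is 1F0: upper {-\frac{7}{3}}, lower {-}, prefactor -\frac{4}{5}. Verdict: this is binomial (I4) (the 1F0 binomial series: exponent 7/3, x = \frac{1}{3}). Sum: \left(-\frac{4}{5}\right) \cdot \left(\frac{2}{3}\right)^{\frac{7}{3}}.

First insight: t_0 being -\frac{4}{5}, the constant factors (prefactor -4/5) combine into one prefactor.
Step ratio: r(k) = \frac{1}{3} * (k-\frac{7}{3}) / [(k+1)] - rational in k. x = \frac{1}{3}; t_0 = -\frac{4}{5}; negate the roots.


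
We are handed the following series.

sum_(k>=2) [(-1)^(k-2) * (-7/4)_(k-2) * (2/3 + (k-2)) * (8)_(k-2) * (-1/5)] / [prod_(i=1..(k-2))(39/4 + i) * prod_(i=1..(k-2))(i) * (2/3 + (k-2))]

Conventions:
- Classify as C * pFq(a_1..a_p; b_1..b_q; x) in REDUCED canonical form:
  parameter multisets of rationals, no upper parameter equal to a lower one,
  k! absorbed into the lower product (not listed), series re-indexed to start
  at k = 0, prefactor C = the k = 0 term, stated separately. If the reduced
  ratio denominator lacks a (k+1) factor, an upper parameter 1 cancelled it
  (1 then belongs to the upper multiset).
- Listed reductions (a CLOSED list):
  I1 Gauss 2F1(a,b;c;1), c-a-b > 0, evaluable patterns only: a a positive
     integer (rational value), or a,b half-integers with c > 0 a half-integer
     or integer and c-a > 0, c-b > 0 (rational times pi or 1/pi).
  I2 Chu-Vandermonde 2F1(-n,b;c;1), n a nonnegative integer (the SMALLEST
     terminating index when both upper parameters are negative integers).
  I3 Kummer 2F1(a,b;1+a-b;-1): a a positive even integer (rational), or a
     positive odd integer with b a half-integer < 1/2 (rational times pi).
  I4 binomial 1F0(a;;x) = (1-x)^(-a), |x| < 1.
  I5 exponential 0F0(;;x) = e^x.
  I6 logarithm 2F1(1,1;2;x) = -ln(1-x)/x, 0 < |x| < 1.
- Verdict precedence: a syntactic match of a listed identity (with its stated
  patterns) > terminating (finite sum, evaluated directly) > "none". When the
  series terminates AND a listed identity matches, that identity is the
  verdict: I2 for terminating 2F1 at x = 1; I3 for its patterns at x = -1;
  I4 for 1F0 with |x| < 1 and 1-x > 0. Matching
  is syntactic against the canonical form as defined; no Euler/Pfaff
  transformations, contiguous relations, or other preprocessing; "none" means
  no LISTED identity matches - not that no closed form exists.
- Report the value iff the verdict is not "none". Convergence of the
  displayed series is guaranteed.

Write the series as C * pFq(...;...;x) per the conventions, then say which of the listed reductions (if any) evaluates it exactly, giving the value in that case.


x = -1 here; the reduced form reads 2F1, upper {-7/4, 8}, lower {43/4}, C = -1/5. Verdict at x = -1: the Kummer evaluation I3 matches (x = -1; c = 43/4 equals 1+a-b for upper {-7/4, 8}: listed pattern). Value: -10881/20480.

First insight: with t_0 = -1/5, the lower running product (C = -1/5, x = -1) is a rising factorial.
Ratio: r(k) = (-1) * (k-7/4) (k+8) / [(k+43/4) (k+1)] - poly over poly, x = (-1) from leading terms; C = -1/5 at k = 0.


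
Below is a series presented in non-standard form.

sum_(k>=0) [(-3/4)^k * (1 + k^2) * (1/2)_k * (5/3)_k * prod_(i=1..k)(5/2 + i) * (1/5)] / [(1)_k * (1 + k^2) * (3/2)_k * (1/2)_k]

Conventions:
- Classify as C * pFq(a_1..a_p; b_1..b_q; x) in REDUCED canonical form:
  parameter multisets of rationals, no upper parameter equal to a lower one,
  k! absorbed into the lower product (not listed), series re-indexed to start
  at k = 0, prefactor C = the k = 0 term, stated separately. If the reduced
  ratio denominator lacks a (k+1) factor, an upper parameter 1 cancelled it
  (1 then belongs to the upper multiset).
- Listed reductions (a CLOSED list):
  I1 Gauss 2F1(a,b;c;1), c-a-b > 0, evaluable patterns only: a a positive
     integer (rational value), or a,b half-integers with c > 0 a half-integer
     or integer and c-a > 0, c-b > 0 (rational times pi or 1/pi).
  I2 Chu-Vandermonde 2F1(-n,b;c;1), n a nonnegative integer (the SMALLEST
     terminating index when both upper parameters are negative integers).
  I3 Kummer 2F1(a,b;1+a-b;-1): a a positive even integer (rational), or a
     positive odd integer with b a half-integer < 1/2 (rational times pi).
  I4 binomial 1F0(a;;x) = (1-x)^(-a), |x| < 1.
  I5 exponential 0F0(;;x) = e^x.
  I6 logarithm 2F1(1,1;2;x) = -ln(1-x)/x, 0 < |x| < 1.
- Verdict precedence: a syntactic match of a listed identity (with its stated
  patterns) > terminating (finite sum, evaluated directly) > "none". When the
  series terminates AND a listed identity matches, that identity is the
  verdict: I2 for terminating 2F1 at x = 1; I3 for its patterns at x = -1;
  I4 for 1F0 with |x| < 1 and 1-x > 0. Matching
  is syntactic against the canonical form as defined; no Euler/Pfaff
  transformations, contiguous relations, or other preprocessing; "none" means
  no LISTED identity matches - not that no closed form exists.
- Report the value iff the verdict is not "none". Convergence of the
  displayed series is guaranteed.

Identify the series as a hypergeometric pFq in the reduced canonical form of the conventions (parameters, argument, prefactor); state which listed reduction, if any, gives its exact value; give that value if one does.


This is 1/5 * 2F1(5/3, 7/2; 3/2; -3/4) in reduced canonical form. Verdict: none. Every listed pattern misses the 2F1 form at -3/4, upper {5/3, 7/2}.

The tell: from the first term 1/5: k^2 + 1 divides numerator and denominator alike; C = 1/5 after cancelling.
Adjacent-term ratio: r(k) = (-3/4) * (k+5/3) (k+7/2) / [(k+3/2) (k+1)] - rational in k, leading ratio (-3/4); with t_0 = 1/5, classification follows.


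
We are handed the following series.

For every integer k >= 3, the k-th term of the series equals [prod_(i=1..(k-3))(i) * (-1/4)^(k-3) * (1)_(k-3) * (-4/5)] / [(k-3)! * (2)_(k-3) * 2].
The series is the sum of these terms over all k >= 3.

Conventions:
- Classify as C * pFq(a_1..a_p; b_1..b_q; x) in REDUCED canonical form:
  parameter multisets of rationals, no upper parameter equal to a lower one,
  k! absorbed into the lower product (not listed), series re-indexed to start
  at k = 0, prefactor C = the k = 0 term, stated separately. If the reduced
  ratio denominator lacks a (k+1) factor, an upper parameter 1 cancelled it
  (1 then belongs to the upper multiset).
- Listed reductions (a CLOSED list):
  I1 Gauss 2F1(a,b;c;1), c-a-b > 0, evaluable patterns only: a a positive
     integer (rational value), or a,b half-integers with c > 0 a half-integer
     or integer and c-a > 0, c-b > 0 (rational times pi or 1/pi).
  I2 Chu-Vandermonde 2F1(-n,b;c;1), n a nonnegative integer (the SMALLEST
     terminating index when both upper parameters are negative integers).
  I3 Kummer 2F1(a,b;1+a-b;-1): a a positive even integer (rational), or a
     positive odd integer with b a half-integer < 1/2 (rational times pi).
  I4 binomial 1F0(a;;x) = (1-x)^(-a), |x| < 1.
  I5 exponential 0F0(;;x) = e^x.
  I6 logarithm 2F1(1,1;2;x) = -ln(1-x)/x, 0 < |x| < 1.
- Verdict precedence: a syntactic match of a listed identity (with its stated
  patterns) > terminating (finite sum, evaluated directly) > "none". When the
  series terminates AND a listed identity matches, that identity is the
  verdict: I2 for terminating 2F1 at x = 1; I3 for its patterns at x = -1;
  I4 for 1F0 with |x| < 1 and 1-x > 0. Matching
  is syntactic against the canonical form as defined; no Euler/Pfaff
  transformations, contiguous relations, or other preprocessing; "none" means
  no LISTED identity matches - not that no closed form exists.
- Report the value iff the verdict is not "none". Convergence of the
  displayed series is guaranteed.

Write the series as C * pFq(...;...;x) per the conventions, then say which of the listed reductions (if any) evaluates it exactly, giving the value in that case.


Key observation: with t_0 = -2/5, the constant factors (C = -2/5) combine into one prefactor.
Step ratio: r(k) = (-1/4) * (k+1) (k+1) / [(k+2) (k+1)] - poly over poly, x = (-1/4) from leading terms; C = -2/5 at k = 0.

Canonical form: C = -2/5 times 2F1 with upper {1, 1}, lower {2}, x = -1/4. Verdict: this is the logarithmic series (I6) (the logarithm: parameters (1,1;2), x = -1/4). Exact value: (-8/5) * ln(5/4).


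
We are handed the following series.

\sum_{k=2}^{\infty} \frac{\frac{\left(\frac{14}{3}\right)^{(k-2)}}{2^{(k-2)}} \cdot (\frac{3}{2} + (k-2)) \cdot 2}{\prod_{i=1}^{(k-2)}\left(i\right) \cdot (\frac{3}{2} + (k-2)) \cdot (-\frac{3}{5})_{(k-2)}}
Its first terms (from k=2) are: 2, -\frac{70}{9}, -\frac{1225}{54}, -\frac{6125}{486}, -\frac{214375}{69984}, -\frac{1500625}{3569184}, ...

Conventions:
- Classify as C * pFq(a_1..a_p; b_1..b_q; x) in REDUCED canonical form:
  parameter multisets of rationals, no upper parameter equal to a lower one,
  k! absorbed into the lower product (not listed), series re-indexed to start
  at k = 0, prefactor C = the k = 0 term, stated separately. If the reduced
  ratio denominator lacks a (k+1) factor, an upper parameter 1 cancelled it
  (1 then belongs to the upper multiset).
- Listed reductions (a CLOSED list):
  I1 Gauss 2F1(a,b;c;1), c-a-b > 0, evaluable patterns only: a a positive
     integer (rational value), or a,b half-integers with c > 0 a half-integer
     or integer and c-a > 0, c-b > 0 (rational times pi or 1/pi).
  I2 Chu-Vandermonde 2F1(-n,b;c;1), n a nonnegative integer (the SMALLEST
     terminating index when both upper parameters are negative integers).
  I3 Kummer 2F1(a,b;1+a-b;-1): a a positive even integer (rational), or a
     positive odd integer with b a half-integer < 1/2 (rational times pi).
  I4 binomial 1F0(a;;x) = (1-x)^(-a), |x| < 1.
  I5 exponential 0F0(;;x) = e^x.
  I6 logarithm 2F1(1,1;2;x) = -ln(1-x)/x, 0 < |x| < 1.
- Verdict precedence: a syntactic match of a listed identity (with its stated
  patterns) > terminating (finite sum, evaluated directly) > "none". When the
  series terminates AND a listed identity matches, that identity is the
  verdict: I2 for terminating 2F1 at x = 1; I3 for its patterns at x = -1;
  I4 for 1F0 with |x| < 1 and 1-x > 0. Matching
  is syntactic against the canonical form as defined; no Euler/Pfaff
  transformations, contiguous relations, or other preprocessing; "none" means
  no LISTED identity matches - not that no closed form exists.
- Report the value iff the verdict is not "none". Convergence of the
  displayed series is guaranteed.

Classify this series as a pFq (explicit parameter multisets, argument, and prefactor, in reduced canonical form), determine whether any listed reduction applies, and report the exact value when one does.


At argument \frac{7}{3}: a 0F1 with upper {-}, lower {-\frac{3}{5}}, scaled by C = 2. Verdict: none. A 0F1 with upper {-} fits none of I1-I6 at x = \frac{7}{3}; the sum runs forever.

Key step: with t_0 = 2, k + 3/2 divides numerator and denominator alike; C = 2, x = 7/3 after cancelling.
Ratio: r(k) = \frac{7}{3} * 1 / [(k-\frac{3}{5}) (k+1)] - rational in k. x = \frac{7}{3}; t_0 = 2; negate the roots.


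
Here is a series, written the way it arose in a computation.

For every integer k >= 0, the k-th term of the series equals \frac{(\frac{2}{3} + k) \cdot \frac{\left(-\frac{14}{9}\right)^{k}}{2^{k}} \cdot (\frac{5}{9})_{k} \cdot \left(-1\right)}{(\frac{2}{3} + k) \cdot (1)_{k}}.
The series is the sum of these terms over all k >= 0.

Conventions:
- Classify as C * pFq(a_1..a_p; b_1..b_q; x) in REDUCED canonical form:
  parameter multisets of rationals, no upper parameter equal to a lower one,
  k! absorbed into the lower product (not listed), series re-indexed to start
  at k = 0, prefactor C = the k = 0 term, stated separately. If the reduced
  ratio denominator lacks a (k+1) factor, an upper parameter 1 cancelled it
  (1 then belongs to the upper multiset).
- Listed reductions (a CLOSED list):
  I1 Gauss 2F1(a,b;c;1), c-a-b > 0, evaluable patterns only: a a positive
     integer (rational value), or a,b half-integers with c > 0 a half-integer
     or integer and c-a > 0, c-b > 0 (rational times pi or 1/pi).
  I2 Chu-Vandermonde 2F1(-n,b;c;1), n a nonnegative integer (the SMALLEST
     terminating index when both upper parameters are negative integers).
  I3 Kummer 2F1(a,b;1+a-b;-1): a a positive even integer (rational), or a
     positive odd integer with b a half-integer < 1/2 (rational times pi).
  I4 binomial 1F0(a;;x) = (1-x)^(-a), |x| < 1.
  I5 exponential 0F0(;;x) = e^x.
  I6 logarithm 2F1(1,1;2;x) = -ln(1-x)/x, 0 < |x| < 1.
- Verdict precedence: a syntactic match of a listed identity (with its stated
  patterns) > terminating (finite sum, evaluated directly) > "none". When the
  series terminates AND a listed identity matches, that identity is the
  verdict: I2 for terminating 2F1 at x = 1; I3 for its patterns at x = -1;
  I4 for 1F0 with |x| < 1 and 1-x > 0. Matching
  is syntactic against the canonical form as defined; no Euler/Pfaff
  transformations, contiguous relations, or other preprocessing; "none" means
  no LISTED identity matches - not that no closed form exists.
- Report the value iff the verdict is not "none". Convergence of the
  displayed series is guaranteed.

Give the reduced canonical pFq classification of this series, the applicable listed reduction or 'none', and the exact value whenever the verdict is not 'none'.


Canonical form: C = -1 times 1F0 with upper {\frac{5}{9}}, lower {-}, x = -\frac{7}{9}. Verdict at x = -\frac{7}{9}: the binomial series (I4) matches (the 1F0 binomial series: exponent -5/9, x = -\frac{7}{9}). Hence: \left(-1\right) \cdot \left(\frac{16}{9}\right)^{-\frac{5}{9}}.

First insight: t_0 = -1 here, and (1)_k (prefactor -1) is k! itself.
Step ratio: r(k) = -\frac{7}{9} * (k+\frac{5}{9}) / [(k+1)] ; factor over Q: parameters, x = -\frac{7}{9}, and C = -1.
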